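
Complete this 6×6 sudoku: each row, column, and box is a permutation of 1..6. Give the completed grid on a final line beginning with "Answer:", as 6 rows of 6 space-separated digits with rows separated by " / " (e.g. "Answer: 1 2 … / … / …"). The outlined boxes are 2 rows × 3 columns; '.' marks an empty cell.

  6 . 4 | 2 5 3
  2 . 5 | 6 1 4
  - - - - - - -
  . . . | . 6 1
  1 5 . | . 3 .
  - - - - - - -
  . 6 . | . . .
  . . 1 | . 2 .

Step 1. [r3c2∈{2,3,4}] 2 has one home in col 2: r3c2 ⇒ r3c2=2.
Step 2. [r5c6∈{5}] nothing but 5 survives at r5c6. So r5c6=5.
Step 3. [r6c2∈{3,4}] col 2 places 4 nowhere but r6c2 ⇒ r6c2=4.
Step 4. [r5c1∈{3}] r5c1 is down to just 3 ⇒ r5c1=3.
Step 5. [r4c4∈{4}] r4c4 has the single candidate 4. So r4c4=4.
Step 6. [r3c1∈{4}] only 4 remains possible at r3c1 ⇒ r3c1=4.
Step 7. [r6c1∈{5}] nothing but 5 survives at r6c1 ⇒ r6c1=5.
Step 8. [r2c2∈{3}] nothing but 3 survives at r2c2. So r2c2=3.
Step 9. [r4c6∈{2}] r4c6's peers cover all but 2 ⇒ r4c6=2.
Step 10. [r3c4∈{5}] r3c4 has the single candidate 5. So r3c4=5.
Step 11. [r1c2∈{1}] r1c2 is down to just 1. So r1c2=1.
Step 12. [r5c5∈{4}] nothing but 4 survives at r5c5, so r5c5=4.
Step 13. [r4c3∈{6}] r4c3 has the single candidate 6 ⇒ r4c3=6.
Step 14. [r5c4∈{1}] r5c4's peers cover all but 1. So r5c4=1.
Step 15. [r5c3∈{2}] r5c3 is down to just 2, so r5c3=2.
Step 16. [r6c6∈{6}] r6c6 has the single candidate 6 ⇒ r6c6=6.
Step 17. [r6c4∈{3}] only 3 remains possible at r6c4 ⇒ r6c4=3.
Step 18. [r3c3∈{3}] only 3 remains possible at r3c3 ⇒ r3c3=3.

Answer: 6 1 4 2 5 3 / 2 3 5 6 1 4 / 4 2 3 5 6 1 / 1 5 6 4 3 2 / 3 6 2 1 4 5 / 5 4 1 3 2 6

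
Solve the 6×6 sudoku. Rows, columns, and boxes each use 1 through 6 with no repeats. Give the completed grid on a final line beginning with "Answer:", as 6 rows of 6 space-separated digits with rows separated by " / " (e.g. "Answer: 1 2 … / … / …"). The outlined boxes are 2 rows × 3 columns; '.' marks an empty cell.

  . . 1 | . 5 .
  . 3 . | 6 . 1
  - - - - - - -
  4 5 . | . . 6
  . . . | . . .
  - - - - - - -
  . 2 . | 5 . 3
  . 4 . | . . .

Step 1. [r5c3∈{6}] nothing but 6 survives at r5c3, so r5c3=6.
Step 2. [r6c6∈{2}] nothing but 2 survives at r6c6. So r6c6=2.
Step 3. [r6c4∈{1}] r6c4's peers cover all but 1, so r6c4=1.
Step 4. [r1c4∈{2,3,4}] r1c4 is the only open cell in row 1 admitting 3, so r1c4=3.
Step 5. [r2c5∈{2,4}] 2 has one home in box 2: r2c5 ⇒ r2c5=2.
Step 6. [r4c4∈{2,4}] in col 4, 4 fits only at r4c4. So r4c4=4.
Step 7. [r4c2∈{1,6}] col 2 places 1 nowhere but r4c2, so r4c2=1.
Step 8. [r4c5∈{3}] r4c5 has the single candidate 3 ⇒ r4c5=3.
Step 9. [r2c1∈{5}] r2c1's peers cover all but 5 ⇒ r2c1=5.
Step 10. [r1c1∈{2,6}] row 1 places 2 nowhere but r1c1 ⇒ r1c1=2.
Step 11. [r3c3∈{2,3}] across row 3, 3 lands solely at r3c3, so r3c3=3.
Step 12. [r1c6∈{4}] r1c6 has the single candidate 4. So r1c6=4.
Step 13. [r5c1∈{1}] r5c1's peers cover all but 1, so r5c1=1.
Step 14. [r1c2∈{6}] r1c2 is down to just 6 ⇒ r1c2=6.
Step 15. [r6c3∈{5}] r6c3 has the single candidate 5, so r6c3=5.
Step 16. [r6c1∈{3}] r6c1's peers cover all but 3. So r6c1=3.
Step 17. [r5c5∈{4}] r5c5 has the single candidate 4, so r5c5=4.
Step 18. [r4c3∈{2}] r4c3 has the single candidate 2 ⇒ r4c3=2.
Step 19. [r6c5∈{6}] r6c5 is down to just 6 ⇒ r6c5=6.
Step 20. [r3c4∈{2}] only 2 remains possible at r3c4 ⇒ r3c4=2.
Step 21. [r4c6∈{5}] r4c6 has the single candidate 5. So r4c6=5.
Step 22. [r2c3∈{4}] nothing but 4 survives at r2c3. So r2c3=4.
Step 23. [r3c5∈{1}] nothing but 1 survives at r3c5, so r3c5=1.
Step 24. [r4c1∈{6}] r4c1's peers cover all but 6. So r4c1=6.

Answer: 2 6 1 3 5 4 / 5 3 4 6 2 1 / 4 5 3 2 1 6 / 6 1 2 4 3 5 / 1 2 6 5 4 3 / 3 4 5 1 6 2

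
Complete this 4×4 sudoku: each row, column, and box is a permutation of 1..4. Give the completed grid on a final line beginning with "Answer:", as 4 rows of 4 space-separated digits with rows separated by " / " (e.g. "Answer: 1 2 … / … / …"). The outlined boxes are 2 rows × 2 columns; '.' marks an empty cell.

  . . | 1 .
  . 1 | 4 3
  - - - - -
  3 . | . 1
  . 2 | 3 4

Step 1. [r1c1∈{2,4}] col 1 places 4 nowhere but r1c1, so r1c1=4.
Step 2. [r4c1∈{1}] nothing but 1 survives at r4c1 ⇒ r4c1=1.
Step 3. [r3c2∈{4}] only 4 remains possible at r3c2, so r3c2=4.
Step 4. [r3c3∈{2}] r3c3's peers cover all but 2, so r3c3=2.
Step 5. [r1c4∈{2}] only 2 remains possible at r1c4 ⇒ r1c4=2.
Step 6. [r2c1∈{2}] r2c1's peers cover all but 2. So r2c1=2.
Step 7. [r1c2∈{3}] nothing but 3 survives at r1c2 ⇒ r1c2=3.

Answer: 4 3 1 2 / 2 1 4 3 / 3 4 2 1 / 1 2 3 4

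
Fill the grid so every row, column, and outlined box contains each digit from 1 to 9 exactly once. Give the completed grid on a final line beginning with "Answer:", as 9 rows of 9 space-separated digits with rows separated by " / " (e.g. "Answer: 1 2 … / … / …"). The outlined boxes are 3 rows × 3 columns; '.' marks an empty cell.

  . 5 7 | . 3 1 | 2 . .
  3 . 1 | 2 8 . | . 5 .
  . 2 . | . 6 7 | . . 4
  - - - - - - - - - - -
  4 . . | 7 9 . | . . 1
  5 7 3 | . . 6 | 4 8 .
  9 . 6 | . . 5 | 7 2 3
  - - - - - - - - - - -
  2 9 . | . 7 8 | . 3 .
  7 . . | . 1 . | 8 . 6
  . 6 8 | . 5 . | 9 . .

Step 1. [r1c4∈{4,9}] across row 1, 4 lands solely at r1c4 ⇒ r1c4=4.
Step 2. [r8c6∈{2,3,4,9}] in row 8, 2 fits only at r8c6 ⇒ r8c6=2.
Step 3. [r7c7∈{1,5}] in row 7, 1 fits only at r7c7 ⇒ r7c7=1.
Step 4. [r7c3∈{4,5}] r7c3 is the only open cell in row 7 admitting 4 ⇒ r7c3=4.
Step 5. [r2c9∈{7,9}] across row 2, 7 lands solely at r2c9, so r2c9=7.
Step 6. [r4c8∈{6}] only 6 remains possible at r4c8 ⇒ r4c8=6.
Step 7. [r6c4∈{1,8}] r6c4 is the only open cell in col 4 admitting 8. So r6c4=8.
Step 8. [r9c4∈{3}] only 3 remains possible at r9c4. So r9c4=3.
Step 9. [r3c3∈{9}] r3c3 has the single candidate 9. So r3c3=9.
Step 10. [r1c9∈{8,9}] in col 9, 8 fits only at r1c9 ⇒ r1c9=8.
Step 11. [r8c8∈{4}] only 4 remains possible at r8c8. So r8c8=4.
Step 12. [r8c2∈{3}] r8c2's peers cover all but 3. So r8c2=3.
Step 13. [r4c3∈{2}] only 2 remains possible at r4c3, so r4c3=2.
Step 14. [r5c5∈{2}] nothing but 2 survives at r5c5. So r5c5=2.
Step 15. [r3c1∈{8}] r3c1 is down to just 8, so r3c1=8.
Step 16. [r6c5∈{4}] only 4 remains possible at r6c5. So r6c5=4.
Step 17. [r2c7∈{6}] r2c7 has the single candidate 6, so r2c7=6.
Step 18. [r9c8∈{7}] only 7 remains possible at r9c8 ⇒ r9c8=7.
Step 19. [r3c8∈{1}] r3c8 is down to just 1. So r3c8=1.
Step 20. [r9c6∈{4}] only 4 remains possible at r9c6. So r9c6=4.
Step 21. [r1c1∈{6}] r1c1 is down to just 6, so r1c1=6.
Step 22. [r3c7∈{3}] nothing but 3 survives at r3c7, so r3c7=3.
Step 23. [r9c9∈{2}] r9c9's peers cover all but 2, so r9c9=2.
Step 24. [r4c7∈{5}] r4c7 has the single candidate 5 ⇒ r4c7=5.
Step 25. [r7c9∈{5}] r7c9 is down to just 5 ⇒ r7c9=5.
Step 26. [r5c4∈{1}] only 1 remains possible at r5c4 ⇒ r5c4=1.
Step 27. [r9c1∈{1}] only 1 remains possible at r9c1 ⇒ r9c1=1.
Step 28. [r4c2∈{8}] r4c2 has the single candidate 8. So r4c2=8.
Step 29. [r1c8∈{9}] r1c8 is down to just 9. So r1c8=9.
Step 30. [r4c6∈{3}] nothing but 3 survives at r4c6, so r4c6=3.
Step 31. [r2c2∈{4}] nothing but 4 survives at r2c2. So r2c2=4.
Step 32. [r5c9∈{9}] r5c9's peers cover all but 9, so r5c9=9.
Step 33. [r7c4∈{6}] only 6 remains possible at r7c4. So r7c4=6.
Step 34. [r2c6∈{9}] nothing but 9 survives at r2c6 ⇒ r2c6=9.
Step 35. [r8c3∈{5}] r8c3 is down to just 5, so r8c3=5.
Step 36. [r6c2∈{1}] only 1 remains possible at r6c2, so r6c2=1.
Step 37. [r3c4∈{5}] r3c4 is down to just 5, so r3c4=5.
Step 38. [r8c4∈{9}] r8c4 is down to just 9, so r8c4=9.

Answer: 6 5 7 4 3 1 2 9 8 / 3 4 1 2 8 9 6 5 7 / 8 2 9 5 6 7 3 1 4 / 4 8 2 7 9 3 5 6 1 / 5 7 3 1 2 6 4 8 9 / 9 1 6 8 4 5 7 2 3 / 2 9 4 6 7 8 1 3 5 / 7 3 5 9 1 2 8 4 6 / 1 6 8 3 5 4 9 7 2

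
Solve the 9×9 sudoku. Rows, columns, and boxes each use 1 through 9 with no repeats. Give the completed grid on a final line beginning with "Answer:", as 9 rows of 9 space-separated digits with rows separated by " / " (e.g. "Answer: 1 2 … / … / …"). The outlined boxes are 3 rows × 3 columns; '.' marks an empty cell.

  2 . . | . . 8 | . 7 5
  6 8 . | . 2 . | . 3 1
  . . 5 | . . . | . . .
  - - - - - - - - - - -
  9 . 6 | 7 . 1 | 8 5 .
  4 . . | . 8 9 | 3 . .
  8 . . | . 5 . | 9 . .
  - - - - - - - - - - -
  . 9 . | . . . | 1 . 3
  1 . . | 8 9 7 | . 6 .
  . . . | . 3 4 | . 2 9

Step 1. [r2c3∈{4,7,9}] across row 2, 7 lands solely at r2c3, so r2c3=7.
Step 2. [r8c9∈{4}] r8c9 has the single candidate 4, so r8c9=4.
Step 3. [r4c2∈{2,3}] r4c2 is the only open cell in row 4 admitting 3. So r4c2=3.
Step 4. [r5c2∈{1,2,5,7}] across row 5, 5 lands solely at r5c2. So r5c2=5.
Step 5. [r7c5∈{6}] r7c5's peers cover all but 6 ⇒ r7c5=6.
Step 6. [r2c7∈{4}] r2c7's peers cover all but 4, so r2c7=4.
Step 7. [r1c3∈{1,3,4,9}] 9 has one home in col 3: r1c3. So r1c3=9.
Step 8. [r1c4∈{1,3,4,6}] 3 has one home in row 1: r1c4, so r1c4=3.
Step 9. [r3c6∈{6}] r3c6 is down to just 6. So r3c6=6.
Step 10. [r6c2∈{1,2,7}] 7 has one home in box 4: r6c2, so r6c2=7.
Step 11. [r4c5∈{4}] r4c5 has the single candidate 4, so r4c5=4.
Step 12. [r4c9∈{2}] r4c9 has the single candidate 2. So r4c9=2.
Step 13. [r1c5∈{1}] r1c5 has the single candidate 1. So r1c5=1.
Step 14. [r6c9∈{6}] r6c9 is down to just 6 ⇒ r6c9=6.
Step 15. [r6c4∈{2}] r6c4's peers cover all but 2. So r6c4=2.
Step 16. [r7c4∈{5}] r7c4 has the single candidate 5, so r7c4=5.
Step 17. [r5c3∈{1,2}] r5c3 is the only open cell in row 5 admitting 2. So r5c3=2.
Step 18. [r9c7∈{5,7}] col 7 places 7 nowhere but r9c7. So r9c7=7.
Step 19. [r7c8∈{8}] r7c8 has the single candidate 8. So r7c8=8.
Step 20. [r3c4∈{4,9}] in col 4, 4 fits only at r3c4 ⇒ r3c4=4.
Step 21. [r6c8∈{1,4}] r6c8 is the only open cell in row 6 admitting 4. So r6c8=4.
Step 22. [r7c6∈{2}] nothing but 2 survives at r7c6, so r7c6=2.
Step 23. [r1c7∈{6}] r1c7's peers cover all but 6. So r1c7=6.
Step 24. [r8c2∈{2}] r8c2 has the single candidate 2. So r8c2=2.
Step 25. [r6c3∈{1}] r6c3's peers cover all but 1. So r6c3=1.
Step 26. [r7c3∈{4}] r7c3 is down to just 4. So r7c3=4.
Step 27. [r3c1∈{3}] r3c1's peers cover all but 3, so r3c1=3.
Step 28. [r3c7∈{2}] r3c7 has the single candidate 2, so r3c7=2.
Step 29. [r5c4∈{6}] only 6 remains possible at r5c4 ⇒ r5c4=6.
Step 30. [r3c2∈{1}] r3c2 has the single candidate 1 ⇒ r3c2=1.
Step 31. [r3c8∈{9}] nothing but 9 survives at r3c8. So r3c8=9.
Step 32. [r5c9∈{7}] r5c9's peers cover all but 7 ⇒ r5c9=7.
Step 33. [r1c2∈{4}] r1c2 is down to just 4. So r1c2=4.
Step 34. [r2c6∈{5}] nothing but 5 survives at r2c6. So r2c6=5.
Step 35. [r9c4∈{1}] r9c4 is down to just 1. So r9c4=1.
Step 36. [r3c9∈{8}] r3c9 is down to just 8 ⇒ r3c9=8.
Step 37. [r8c7∈{5}] r8c7 has the single candidate 5. So r8c7=5.
Step 38. [r7c1∈{7}] r7c1 has the single candidate 7. So r7c1=7.
Step 39. [r2c4∈{9}] r2c4's peers cover all but 9, so r2c4=9.
Step 40. [r9c3∈{8}] r9c3 has the single candidate 8. So r9c3=8.
Step 41. [r9c2∈{6}] r9c2 has the single candidate 6, so r9c2=6.
Step 42. [r8c3∈{3}] only 3 remains possible at r8c3, so r8c3=3.
Step 43. [r3c5∈{7}] only 7 remains possible at r3c5 ⇒ r3c5=7.
Step 44. [r5c8∈{1}] nothing but 1 survives at r5c8. So r5c8=1.
Step 45. [r6c6∈{3}] nothing but 3 survives at r6c6. So r6c6=3.
Step 46. [r9c1∈{5}] nothing but 5 survives at r9c1. So r9c1=5.

Answer: 2 4 9 3 1 8 6 7 5 / 6 8 7 9 2 5 4 3 1 / 3 1 5 4 7 6 2 9 8 / 9 3 6 7 4 1 8 5 2 / 4 5 2 6 8 9 3 1 7 / 8 7 1 2 5 3 9 4 6 / 7 9 4 5 6 2 1 8 3 / 1 2 3 8 9 7 5 6 4 / 5 6 8 1 3 4 7 2 9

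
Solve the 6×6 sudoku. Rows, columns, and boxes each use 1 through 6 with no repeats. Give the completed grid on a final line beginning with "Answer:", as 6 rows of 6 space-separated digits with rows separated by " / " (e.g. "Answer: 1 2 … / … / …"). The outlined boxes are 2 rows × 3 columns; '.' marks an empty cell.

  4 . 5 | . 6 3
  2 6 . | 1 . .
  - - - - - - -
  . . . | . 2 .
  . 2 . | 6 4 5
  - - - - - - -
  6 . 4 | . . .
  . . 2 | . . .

Step 1. [r3c4∈{3}] r3c4's peers cover all but 3. So r3c4=3.
Step 2. [r3c6∈{1}] only 1 remains possible at r3c6, so r3c6=1.
Step 3. [r3c1∈{5}] r3c1's peers cover all but 5, so r3c1=5.
Step 4. [r4c3∈{1,3}] in col 3, 1 fits only at r4c3. So r4c3=1.
Step 5. [r6c1∈{1,3}] 1 has one home in col 1: r6c1 ⇒ r6c1=1.
Step 6. [r5c5∈{1,3,5}] r5c5 is the only open cell in row 5 admitting 1 ⇒ r5c5=1.
Step 7. [r6c4∈{4,5}] col 4 places 4 nowhere but r6c4 ⇒ r6c4=4.
Step 8. [r5c4∈{2,5}] r5c4 is the only open cell in col 4 admitting 5 ⇒ r5c4=5.
Step 9. [r6c2∈{3,5}] across row 6, 5 lands solely at r6c2 ⇒ r6c2=5.
Step 10. [r2c6∈{4}] only 4 remains possible at r2c6, so r2c6=4.
Step 11. [r2c3∈{3}] nothing but 3 survives at r2c3, so r2c3=3.
Step 12. [r1c4∈{2}] r1c4 has the single candidate 2, so r1c4=2.
Step 13. [r3c2∈{4}] r3c2 is down to just 4 ⇒ r3c2=4.
Step 14. [r6c6∈{6}] r6c6 has the single candidate 6, so r6c6=6.
Step 15. [r5c2∈{3}] r5c2's peers cover all but 3 ⇒ r5c2=3.
Step 16. [r6c5∈{3}] r6c5's peers cover all but 3. So r6c5=3.
Step 17. [r4c1∈{3}] nothing but 3 survives at r4c1, so r4c1=3.
Step 18. [r3c3∈{6}] r3c3 has the single candidate 6, so r3c3=6.
Step 19. [r5c6∈{2}] r5c6 is down to just 2 ⇒ r5c6=2.
Step 20. [r2c5∈{5}] r2c5 has the single candidate 5 ⇒ r2c5=5.
Step 21. [r1c2∈{1}] r1c2 is down to just 1. So r1c2=1.

Answer: 4 1 5 2 6 3 / 2 6 3 1 5 4 / 5 4 6 3 2 1 / 3 2 1 6 4 5 / 6 3 4 5 1 2 / 1 5 2 4 3 6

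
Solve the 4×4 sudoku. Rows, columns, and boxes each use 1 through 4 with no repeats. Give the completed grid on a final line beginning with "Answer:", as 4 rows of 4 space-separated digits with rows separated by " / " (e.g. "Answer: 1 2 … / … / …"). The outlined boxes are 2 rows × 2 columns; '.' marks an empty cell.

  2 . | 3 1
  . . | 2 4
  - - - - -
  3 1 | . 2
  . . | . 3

Step 1. [r4c1∈{4}] r4c1 is down to just 4. So r4c1=4.
Step 2. [r2c2∈{3}] r2c2 has the single candidate 3 ⇒ r2c2=3.
Step 3. [r4c3∈{1}] r4c3's peers cover all but 1. So r4c3=1.
Step 4. [r1c2∈{4}] r1c2's peers cover all but 4 ⇒ r1c2=4.
Step 5. [r4c2∈{2}] nothing but 2 survives at r4c2 ⇒ r4c2=2.
Step 6. [r2c1∈{1}] r2c1's peers cover all but 1. So r2c1=1.
Step 7. [r3c3∈{4}] only 4 remains possible at r3c3. So r3c3=4.

Answer: 2 4 3 1 / 1 3 2 4 / 3 1 4 2 / 4 2 1 3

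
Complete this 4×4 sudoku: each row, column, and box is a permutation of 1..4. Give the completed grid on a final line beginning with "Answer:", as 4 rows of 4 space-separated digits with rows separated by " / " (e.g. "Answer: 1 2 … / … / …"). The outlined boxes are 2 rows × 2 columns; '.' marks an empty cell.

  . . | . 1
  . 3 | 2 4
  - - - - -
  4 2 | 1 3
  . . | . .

Step 1. [r4c1∈{1,3}] 3 has one home in row 4: r4c1. So r4c1=3.
Step 2. [r4c4∈{2}] r4c4 has the single candidate 2 ⇒ r4c4=2.
Step 3. [r1c2∈{4}] r1c2 has the single candidate 4 ⇒ r1c2=4.
Step 4. [r4c3∈{4}] r4c3's peers cover all but 4 ⇒ r4c3=4.
Step 5. [r1c3∈{3}] only 3 remains possible at r1c3, so r1c3=3.
Step 6. [r1c1∈{2}] nothing but 2 survives at r1c1. So r1c1=2.
Step 7. [r2c1∈{1}] r2c1 is down to just 1 ⇒ r2c1=1.
Step 8. [r4c2∈{1}] r4c2 has the single candidate 1, so r4c2=1.

Answer: 2 4 3 1 / 1 3 2 4 / 4 2 1 3 / 3 1 4 2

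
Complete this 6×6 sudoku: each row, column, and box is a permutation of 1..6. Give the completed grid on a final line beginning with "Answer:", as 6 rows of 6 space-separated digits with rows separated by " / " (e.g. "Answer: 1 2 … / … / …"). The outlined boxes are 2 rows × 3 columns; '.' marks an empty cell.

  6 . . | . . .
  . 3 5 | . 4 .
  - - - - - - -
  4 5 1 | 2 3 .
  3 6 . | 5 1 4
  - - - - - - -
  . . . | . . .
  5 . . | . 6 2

Step 1. [r2c1∈{1,2}] 2 has one home in row 2: r2c1 ⇒ r2c1=2.
Step 2. [r1c2∈{1,4}] r1c2 is the only open cell in box 1 admitting 1 ⇒ r1c2=1.
Step 3. [r6c4∈{1,3,4}] 1 has one home in row 6: r6c4, so r6c4=1.
Step 4. [r5c4∈{3,4}] across col 4, 4 lands solely at r5c4 ⇒ r5c4=4.
Step 5. [r5c6∈{3,5}] in box 6, 3 fits only at r5c6, so r5c6=3.
Step 6. [r1c6∈{5}] only 5 remains possible at r1c6 ⇒ r1c6=5.
Step 7. [r6c3∈{3,4}] in row 6, 3 fits only at r6c3. So r6c3=3.
Step 8. [r5c2∈{2}] only 2 remains possible at r5c2, so r5c2=2.
Step 9. [r2c6∈{1,6}] 1 has one home in row 2: r2c6, so r2c6=1.
Step 10. [r6c2∈{4}] r6c2 is down to just 4. So r6c2=4.
Step 11. [r5c5∈{5}] only 5 remains possible at r5c5. So r5c5=5.
Step 12. [r5c1∈{1}] only 1 remains possible at r5c1. So r5c1=1.
Step 13. [r1c4∈{3}] r1c4's peers cover all but 3 ⇒ r1c4=3.
Step 14. [r4c3∈{2}] nothing but 2 survives at r4c3 ⇒ r4c3=2.
Step 15. [r3c6∈{6}] nothing but 6 survives at r3c6. So r3c6=6.
Step 16. [r1c3∈{4}] nothing but 4 survives at r1c3 ⇒ r1c3=4.
Step 17. [r2c4∈{6}] r2c4's peers cover all but 6, so r2c4=6.
Step 18. [r5c3∈{6}] r5c3's peers cover all but 6, so r5c3=6.
Step 19. [r1c5∈{2}] r1c5's peers cover all but 2, so r1c5=2.

Answer: 6 1 4 3 2 5 / 2 3 5 6 4 1 / 4 5 1 2 3 6 / 3 6 2 5 1 4 / 1 2 6 4 5 3 / 5 4 3 1 6 2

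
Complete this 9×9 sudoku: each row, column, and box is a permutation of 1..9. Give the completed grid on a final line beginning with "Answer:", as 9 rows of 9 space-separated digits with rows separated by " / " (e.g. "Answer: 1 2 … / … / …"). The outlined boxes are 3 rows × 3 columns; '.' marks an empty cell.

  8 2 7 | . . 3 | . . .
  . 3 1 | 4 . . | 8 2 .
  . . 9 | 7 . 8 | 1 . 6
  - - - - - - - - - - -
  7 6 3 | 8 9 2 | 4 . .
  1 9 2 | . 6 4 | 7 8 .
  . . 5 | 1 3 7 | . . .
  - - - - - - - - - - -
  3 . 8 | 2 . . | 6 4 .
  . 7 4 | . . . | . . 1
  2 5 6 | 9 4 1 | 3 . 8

Step 1. [r2c5∈{5}] r2c5's peers cover all but 5. So r2c5=5.
Step 2. [r7c9∈{5,7,9}] across row 7, 9 lands solely at r7c9. So r7c9=9.
Step 3. [r8c8∈{5}] nothing but 5 survives at r8c8, so r8c8=5.
Step 4. [r8c6∈{6}] r8c6's peers cover all but 6. So r8c6=6.
Step 5. [r6c1∈{4}] r6c1 is down to just 4. So r6c1=4.
Step 6. [r4c9∈{5}] r4c9 is down to just 5, so r4c9=5.
Step 7. [r1c8∈{9}] r1c8 is down to just 9, so r1c8=9.
Step 8. [r8c7∈{2}] r8c7 is down to just 2 ⇒ r8c7=2.
Step 9. [r6c2∈{8}] r6c2's peers cover all but 8. So r6c2=8.
Step 10. [r3c5∈{2}] nothing but 2 survives at r3c5 ⇒ r3c5=2.
Step 11. [r3c1∈{5}] r3c1's peers cover all but 5. So r3c1=5.
Step 12. [r2c1∈{6}] nothing but 6 survives at r2c1, so r2c1=6.
Step 13. [r8c1∈{9}] r8c1 has the single candidate 9. So r8c1=9.
Step 14. [r9c8∈{7}] r9c8 has the single candidate 7. So r9c8=7.
Step 15. [r7c5∈{7}] r7c5 is down to just 7, so r7c5=7.
Step 16. [r6c9∈{2}] nothing but 2 survives at r6c9. So r6c9=2.
Step 17. [r6c8∈{6}] r6c8 has the single candidate 6. So r6c8=6.
Step 18. [r5c9∈{3}] r5c9 is down to just 3 ⇒ r5c9=3.
Step 19. [r1c4∈{6}] r1c4's peers cover all but 6, so r1c4=6.
Step 20. [r2c9∈{7}] nothing but 7 survives at r2c9, so r2c9=7.
Step 21. [r1c7∈{5}] r1c7 has the single candidate 5. So r1c7=5.
Step 22. [r8c4∈{3}] r8c4 has the single candidate 3, so r8c4=3.
Step 23. [r7c2∈{1}] r7c2's peers cover all but 1 ⇒ r7c2=1.
Step 24. [r5c4∈{5}] only 5 remains possible at r5c4, so r5c4=5.
Step 25. [r1c9∈{4}] r1c9 has the single candidate 4 ⇒ r1c9=4.
Step 26. [r2c6∈{9}] nothing but 9 survives at r2c6 ⇒ r2c6=9.
Step 27. [r7c6∈{5}] r7c6 has the single candidate 5 ⇒ r7c6=5.
Step 28. [r3c8∈{3}] r3c8 has the single candidate 3. So r3c8=3.
Step 29. [r1c5∈{1}] r1c5's peers cover all but 1, so r1c5=1.
Step 30. [r4c8∈{1}] nothing but 1 survives at r4c8 ⇒ r4c8=1.
Step 31. [r8c5∈{8}] nothing but 8 survives at r8c5. So r8c5=8.
Step 32. [r6c7∈{9}] r6c7 has the single candidate 9. So r6c7=9.
Step 33. [r3c2∈{4}] r3c2 is down to just 4, so r3c2=4.

Answer: 8 2 7 6 1 3 5 9 4 / 6 3 1 4 5 9 8 2 7 / 5 4 9 7 2 8 1 3 6 / 7 6 3 8 9 2 4 1 5 / 1 9 2 5 6 4 7 8 3 / 4 8 5 1 3 7 9 6 2 / 3 1 8 2 7 5 6 4 9 / 9 7 4 3 8 6 2 5 1 / 2 5 6 9 4 1 3 7 8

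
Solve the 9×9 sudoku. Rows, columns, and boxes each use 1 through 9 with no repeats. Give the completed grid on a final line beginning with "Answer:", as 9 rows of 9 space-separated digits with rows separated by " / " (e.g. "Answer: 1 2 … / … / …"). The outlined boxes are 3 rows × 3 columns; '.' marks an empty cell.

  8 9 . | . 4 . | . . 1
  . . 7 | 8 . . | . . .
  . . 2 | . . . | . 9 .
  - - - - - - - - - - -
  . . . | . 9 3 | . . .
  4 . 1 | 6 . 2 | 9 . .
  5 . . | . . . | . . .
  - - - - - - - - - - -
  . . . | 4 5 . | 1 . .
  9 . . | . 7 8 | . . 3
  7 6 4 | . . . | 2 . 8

Step 1. [r4c4∈{1,5,7}] in box 5, 5 fits only at r4c4, so r4c4=5.
Step 2. [r3c7∈{3,4,5,6,7,8}] row 3 places 8 nowhere but r3c7. So r3c7=8.
Step 3. [r4c8∈{1,2,4,6,7,8}] 1 has one home in row 4: r4c8, so r4c8=1.
Step 4. [r2c5∈{1,2,3,6}] col 5 places 2 nowhere but r2c5, so r2c5=2.
Step 5. [r3c5∈{1,3,6}] across col 5, 6 lands solely at r3c5 ⇒ r3c5=6.
Step 6. [r6c6∈{1,4,7}] col 6 places 4 nowhere but r6c6, so r6c6=4.
Step 7. [r6c4∈{1,7}] box 5 places 7 nowhere but r6c4 ⇒ r6c4=7.
Step 8. [r1c8∈{2,3,5,6,7}] row 1 places 2 nowhere but r1c8, so r1c8=2.
Step 9. [r8c2∈{1,2,5}] in box 7, 1 fits only at r8c2, so r8c2=1.
Step 10. [r9c8∈{5}] r9c8 is down to just 5 ⇒ r9c8=5.
Step 11. [r2c6∈{1,5,9}] in row 2, 9 fits only at r2c6, so r2c6=9.
Step 12. [r1c4∈{3}] only 3 remains possible at r1c4. So r1c4=3.
Step 13. [r5c9∈{5,7}] across row 5, 5 lands solely at r5c9, so r5c9=5.
Step 14. [r9c6∈{1}] nothing but 1 survives at r9c6, so r9c6=1.
Step 15. [r6c3∈{3,6,8,9}] r6c3 is the only open cell in row 6 admitting 9 ⇒ r6c3=9.
Step 16. [r7c3∈{3,8}] in col 3, 3 fits only at r7c3 ⇒ r7c3=3.
Step 17. [r7c2∈{2,8}] across row 7, 8 lands solely at r7c2, so r7c2=8.
Step 18. [r2c1∈{1,3,6}] in row 2, 1 fits only at r2c1, so r2c1=1.
Step 19. [r4c1∈{2,6}] col 1 places 6 nowhere but r4c1. So r4c1=6.
Step 20. [r3c1∈{3}] only 3 remains possible at r3c1 ⇒ r3c1=3.
Step 21. [r7c9∈{6,7,9}] r7c9 is the only open cell in row 7 admitting 9. So r7c9=9.
Step 22. [r5c5∈{8}] r5c5 has the single candidate 8, so r5c5=8.
Step 23. [r1c3∈{5,6}] across col 3, 6 lands solely at r1c3 ⇒ r1c3=6.
Step 24. [r7c8∈{6,7}] r7c8 is the only open cell in row 7 admitting 7, so r7c8=7.
Step 25. [r5c8∈{3}] r5c8 has the single candidate 3, so r5c8=3.
Step 26. [r6c7∈{6}] r6c7 is down to just 6, so r6c7=6.
Step 27. [r8c7∈{4}] r8c7 is down to just 4. So r8c7=4.
Step 28. [r2c8∈{4,6}] col 8 places 4 nowhere but r2c8. So r2c8=4.
Step 29. [r3c9∈{7}] r3c9 is down to just 7. So r3c9=7.
Step 30. [r6c9∈{2}] only 2 remains possible at r6c9, so r6c9=2.
Step 31. [r3c6∈{5}] r3c6's peers cover all but 5, so r3c6=5.
Step 32. [r1c7∈{5}] r1c7's peers cover all but 5, so r1c7=5.
Step 33. [r4c2∈{2,7}] row 4 places 2 nowhere but r4c2. So r4c2=2.
Step 34. [r9c4∈{9}] r9c4 has the single candidate 9, so r9c4=9.
Step 35. [r6c2∈{3}] r6c2 has the single candidate 3. So r6c2=3.
Step 36. [r6c5∈{1}] r6c5 is down to just 1 ⇒ r6c5=1.
Step 37. [r7c1∈{2}] r7c1 is down to just 2. So r7c1=2.
Step 38. [r8c3∈{5}] r8c3 has the single candidate 5 ⇒ r8c3=5.
Step 39. [r2c2∈{5}] r2c2 is down to just 5, so r2c2=5.
Step 40. [r2c9∈{6}] r2c9 has the single candidate 6. So r2c9=6.
Step 41. [r8c8∈{6}] nothing but 6 survives at r8c8, so r8c8=6.
Step 42. [r4c9∈{4}] only 4 remains possible at r4c9 ⇒ r4c9=4.
Step 43. [r4c7∈{7}] r4c7 is down to just 7. So r4c7=7.
Step 44. [r3c4∈{1}] r3c4 is down to just 1 ⇒ r3c4=1.
Step 45. [r9c5∈{3}] r9c5 has the single candidate 3, so r9c5=3.
Step 46. [r3c2∈{4}] r3c2's peers cover all but 4, so r3c2=4.
Step 47. [r8c4∈{2}] r8c4 has the single candidate 2, so r8c4=2.
Step 48. [r7c6∈{6}] r7c6 has the single candidate 6, so r7c6=6.
Step 49. [r4c3∈{8}] only 8 remains possible at r4c3 ⇒ r4c3=8.
Step 50. [r5c2∈{7}] r5c2's peers cover all but 7, so r5c2=7.
Step 51. [r6c8∈{8}] r6c8 is down to just 8, so r6c8=8.
Step 52. [r1c6∈{7}] r1c6's peers cover all but 7. So r1c6=7.
Step 53. [r2c7∈{3}] only 3 remains possible at r2c7, so r2c7=3.

Answer: 8 9 6 3 4 7 5 2 1 / 1 5 7 8 2 9 3 4 6 / 3 4 2 1 6 5 8 9 7 / 6 2 8 5 9 3 7 1 4 / 4 7 1 6 8 2 9 3 5 / 5 3 9 7 1 4 6 8 2 / 2 8 3 4 5 6 1 7 9 / 9 1 5 2 7 8 4 6 3 / 7 6 4 9 3 1 2 5 8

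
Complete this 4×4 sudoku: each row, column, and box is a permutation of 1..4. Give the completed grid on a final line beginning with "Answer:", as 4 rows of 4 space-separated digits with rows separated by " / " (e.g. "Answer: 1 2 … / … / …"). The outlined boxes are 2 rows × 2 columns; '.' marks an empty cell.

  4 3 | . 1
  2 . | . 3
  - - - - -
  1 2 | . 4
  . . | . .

Step 1. [r4c3∈{1,2,3}] row 4 places 1 nowhere but r4c3, so r4c3=1.
Step 2. [r4c1∈{3}] nothing but 3 survives at r4c1, so r4c1=3.
Step 3. [r4c2∈{4}] nothing but 4 survives at r4c2 ⇒ r4c2=4.
Step 4. [r3c3∈{3}] r3c3 is down to just 3 ⇒ r3c3=3.
Step 5. [r1c3∈{2}] r1c3's peers cover all but 2 ⇒ r1c3=2.
Step 6. [r2c3∈{4}] only 4 remains possible at r2c3, so r2c3=4.
Step 7. [r4c4∈{2}] r4c4 has the single candidate 2. So r4c4=2.
Step 8. [r2c2∈{1}] r2c2's peers cover all but 1, so r2c2=1.

Answer: 4 3 2 1 / 2 1 4 3 / 1 2 3 4 / 3 4 1 2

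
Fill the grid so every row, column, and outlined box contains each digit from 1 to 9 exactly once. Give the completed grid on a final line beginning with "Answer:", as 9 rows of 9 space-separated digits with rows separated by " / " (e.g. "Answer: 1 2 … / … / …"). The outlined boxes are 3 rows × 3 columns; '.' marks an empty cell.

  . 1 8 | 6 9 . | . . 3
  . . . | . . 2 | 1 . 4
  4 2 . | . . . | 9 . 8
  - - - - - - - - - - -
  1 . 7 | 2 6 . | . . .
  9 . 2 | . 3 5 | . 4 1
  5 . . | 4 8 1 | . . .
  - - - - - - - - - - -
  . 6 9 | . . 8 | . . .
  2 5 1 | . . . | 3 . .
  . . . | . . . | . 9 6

Step 1. [r8c9∈{7}] r8c9 is down to just 7. So r8c9=7.
Step 2. [r1c1∈{7}] r1c1 is down to just 7 ⇒ r1c1=7.
Step 3. [r9c2∈{3,4,7,8}] in col 2, 7 fits only at r9c2, so r9c2=7.
Step 4. [r3c6∈{3,7}] across col 6, 7 lands solely at r3c6 ⇒ r3c6=7.
Step 5. [r2c5∈{5}] r2c5's peers cover all but 5, so r2c5=5.
Step 6. [r6c3∈{3,6}] across box 4, 6 lands solely at r6c3 ⇒ r6c3=6.
Step 7. [r9c6∈{3,4}] in col 6, 3 fits only at r9c6. So r9c6=3.
Step 8. [r7c8∈{1,2,5}] 1 has one home in col 8: r7c8 ⇒ r7c8=1.
Step 9. [r2c3∈{3}] r2c3 is down to just 3. So r2c3=3.
Step 10. [r8c5∈{4}] r8c5's peers cover all but 4. So r8c5=4.
Step 11. [r7c7∈{2,4,5}] in row 7, 4 fits only at r7c7 ⇒ r7c7=4.
Step 12. [r8c8∈{8}] nothing but 8 survives at r8c8. So r8c8=8.
Step 13. [r6c9∈{2,9}] in row 6, 9 fits only at r6c9 ⇒ r6c9=9.
Step 14. [r4c9∈{5}] nothing but 5 survives at r4c9. So r4c9=5.
Step 15. [r9c7∈{2,5}] r9c7 is the only open cell in box 9 admitting 5 ⇒ r9c7=5.
Step 16. [r1c8∈{2,5}] row 1 places 5 nowhere but r1c8. So r1c8=5.
Step 17. [r6c8∈{2,3,7}] across col 8, 2 lands solely at r6c8. So r6c8=2.
Step 18. [r4c7∈{8}] only 8 remains possible at r4c7, so r4c7=8.
Step 19. [r3c5∈{1}] nothing but 1 survives at r3c5, so r3c5=1.
Step 20. [r7c5∈{2,7}] 7 has one home in col 5: r7c5 ⇒ r7c5=7.
Step 21. [r3c8∈{6}] r3c8 has the single candidate 6 ⇒ r3c8=6.
Step 22. [r4c6∈{9}] only 9 remains possible at r4c6, so r4c6=9.
Step 23. [r4c8∈{3}] r4c8 has the single candidate 3, so r4c8=3.
Step 24. [r5c7∈{6,7}] 6 has one home in row 5: r5c7, so r5c7=6.
Step 25. [r9c5∈{2}] r9c5 has the single candidate 2 ⇒ r9c5=2.
Step 26. [r9c1∈{8}] r9c1's peers cover all but 8 ⇒ r9c1=8.
Step 27. [r6c2∈{3}] only 3 remains possible at r6c2, so r6c2=3.
Step 28. [r7c1∈{3}] r7c1's peers cover all but 3 ⇒ r7c1=3.
Step 29. [r9c3∈{4}] nothing but 4 survives at r9c3. So r9c3=4.
Step 30. [r2c2∈{9}] r2c2's peers cover all but 9 ⇒ r2c2=9.
Step 31. [r4c2∈{4}] r4c2's peers cover all but 4, so r4c2=4.
Step 32. [r2c4∈{8}] r2c4's peers cover all but 8, so r2c4=8.
Step 33. [r7c9∈{2}] nothing but 2 survives at r7c9, so r7c9=2.
Step 34. [r5c2∈{8}] only 8 remains possible at r5c2. So r5c2=8.
Step 35. [r3c3∈{5}] r3c3 has the single candidate 5, so r3c3=5.
Step 36. [r1c7∈{2}] r1c7 is down to just 2. So r1c7=2.
Step 37. [r5c4∈{7}] only 7 remains possible at r5c4. So r5c4=7.
Step 38. [r2c1∈{6}] r2c1 has the single candidate 6 ⇒ r2c1=6.
Step 39. [r1c6∈{4}] r1c6 has the single candidate 4 ⇒ r1c6=4.
Step 40. [r2c8∈{7}] r2c8's peers cover all but 7 ⇒ r2c8=7.
Step 41. [r3c4∈{3}] r3c4 has the single candidate 3. So r3c4=3.
Step 42. [r9c4∈{1}] r9c4's peers cover all but 1 ⇒ r9c4=1.
Step 43. [r8c4∈{9}] nothing but 9 survives at r8c4 ⇒ r8c4=9.
Step 44. [r8c6∈{6}] only 6 remains possible at r8c6, so r8c6=6.
Step 45. [r7c4∈{5}] r7c4 has the single candidate 5, so r7c4=5.
Step 46. [r6c7∈{7}] only 7 remains possible at r6c7. So r6c7=7.

Answer: 7 1 8 6 9 4 2 5 3 / 6 9 3 8 5 2 1 7 4 / 4 2 5 3 1 7 9 6 8 / 1 4 7 2 6 9 8 3 5 / 9 8 2 7 3 5 6 4 1 / 5 3 6 4 8 1 7 2 9 / 3 6 9 5 7 8 4 1 2 / 2 5 1 9 4 6 3 8 7 / 8 7 4 1 2 3 5 9 6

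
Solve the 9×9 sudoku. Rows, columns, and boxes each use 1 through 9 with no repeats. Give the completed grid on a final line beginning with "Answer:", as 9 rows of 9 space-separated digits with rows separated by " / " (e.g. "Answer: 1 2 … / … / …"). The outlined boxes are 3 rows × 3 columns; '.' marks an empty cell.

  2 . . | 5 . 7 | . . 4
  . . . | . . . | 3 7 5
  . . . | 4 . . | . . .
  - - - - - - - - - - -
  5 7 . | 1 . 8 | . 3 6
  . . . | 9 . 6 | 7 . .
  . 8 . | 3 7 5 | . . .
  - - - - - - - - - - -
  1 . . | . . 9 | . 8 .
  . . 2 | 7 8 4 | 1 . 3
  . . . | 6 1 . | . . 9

Step 1. [r5c2∈{1,2,3,4}] across col 2, 2 lands solely at r5c2 ⇒ r5c2=2.
Step 2. [r7c4∈{2}] only 2 remains possible at r7c4. So r7c4=2.
Step 3. [r9c6∈{3}] r9c6 has the single candidate 3. So r9c6=3.
Step 4. [r4c5∈{2,4}] across box 5, 2 lands solely at r4c5, so r4c5=2.
Step 5. [r5c8∈{1,4,5}] row 5 places 5 nowhere but r5c8 ⇒ r5c8=5.
Step 6. [r8c2∈{5,6,9}] row 8 places 5 nowhere but r8c2 ⇒ r8c2=5.
Step 7. [r9c2∈{4}] only 4 remains possible at r9c2. So r9c2=4.
Step 8. [r6c8∈{1,2,4,9}] col 8 places 4 nowhere but r6c8, so r6c8=4.
Step 9. [r3c3∈{1,3,5,6,7,8,9}] r3c3 is the only open cell in row 3 admitting 5. So r3c3=5.
Step 10. [r3c1∈{3,6,7,8,9}] 7 has one home in row 3: r3c1, so r3c1=7.
Step 11. [r8c8∈{6}] r8c8's peers cover all but 6. So r8c8=6.
Step 12. [r4c3∈{4,9}] in row 4, 4 fits only at r4c3. So r4c3=4.
Step 13. [r2c1∈{4,6,8,9}] across row 2, 4 lands solely at r2c1. So r2c1=4.
Step 14. [r4c7∈{9}] r4c7 is down to just 9 ⇒ r4c7=9.
Step 15. [r6c7∈{2}] r6c7 is down to just 2, so r6c7=2.
Step 16. [r3c9∈{1,2,8}] in col 9, 2 fits only at r3c9, so r3c9=2.
Step 17. [r3c6∈{1}] r3c6 has the single candidate 1 ⇒ r3c6=1.
Step 18. [r3c8∈{9}] r3c8 has the single candidate 9, so r3c8=9.
Step 19. [r6c9∈{1}] only 1 remains possible at r6c9 ⇒ r6c9=1.
Step 20. [r5c3∈{1,3}] r5c3 is the only open cell in row 5 admitting 1 ⇒ r5c3=1.
Step 21. [r2c2∈{1,6,9}] r2c2 is the only open cell in row 2 admitting 1. So r2c2=1.
Step 22. [r1c2∈{3,6,9}] in col 2, 9 fits only at r1c2, so r1c2=9.
Step 23. [r3c7∈{6,8}] r3c7 is the only open cell in row 3 admitting 8. So r3c7=8.
Step 24. [r1c3∈{3,6,8}] in row 1, 8 fits only at r1c3. So r1c3=8.
Step 25. [r2c3∈{6}] nothing but 6 survives at r2c3, so r2c3=6.
Step 26. [r1c5∈{3,6}] r1c5 is the only open cell in row 1 admitting 3 ⇒ r1c5=3.
Step 27. [r7c3∈{3,7}] in col 3, 3 fits only at r7c3, so r7c3=3.
Step 28. [r6c3∈{9}] r6c3 is down to just 9, so r6c3=9.
Step 29. [r7c7∈{4,5}] in row 7, 4 fits only at r7c7 ⇒ r7c7=4.
Step 30. [r2c5∈{9}] only 9 remains possible at r2c5 ⇒ r2c5=9.
Step 31. [r7c5∈{5}] r7c5 has the single candidate 5. So r7c5=5.
Step 32. [r5c9∈{8}] nothing but 8 survives at r5c9. So r5c9=8.
Step 33. [r2c4∈{8}] r2c4 is down to just 8. So r2c4=8.
Step 34. [r9c7∈{5}] r9c7's peers cover all but 5 ⇒ r9c7=5.
Step 35. [r1c8∈{1}] r1c8 is down to just 1 ⇒ r1c8=1.
Step 36. [r1c7∈{6}] nothing but 6 survives at r1c7, so r1c7=6.
Step 37. [r3c2∈{3}] r3c2's peers cover all but 3. So r3c2=3.
Step 38. [r9c8∈{2}] only 2 remains possible at r9c8, so r9c8=2.
Step 39. [r7c9∈{7}] nothing but 7 survives at r7c9 ⇒ r7c9=7.
Step 40. [r5c1∈{3}] r5c1 has the single candidate 3. So r5c1=3.
Step 41. [r7c2∈{6}] r7c2 has the single candidate 6. So r7c2=6.
Step 42. [r9c1∈{8}] r9c1 has the single candidate 8, so r9c1=8.
Step 43. [r5c5∈{4}] r5c5's peers cover all but 4, so r5c5=4.
Step 44. [r2c6∈{2}] only 2 remains possible at r2c6 ⇒ r2c6=2.
Step 45. [r9c3∈{7}] r9c3 is down to just 7. So r9c3=7.
Step 46. [r3c5∈{6}] nothing but 6 survives at r3c5. So r3c5=6.
Step 47. [r6c1∈{6}] r6c1's peers cover all but 6. So r6c1=6.
Step 48. [r8c1∈{9}] r8c1 is down to just 9, so r8c1=9.

Answer: 2 9 8 5 3 7 6 1 4 / 4 1 6 8 9 2 3 7 5 / 7 3 5 4 6 1 8 9 2 / 5 7 4 1 2 8 9 3 6 / 3 2 1 9 4 6 7 5 8 / 6 8 9 3 7 5 2 4 1 / 1 6 3 2 5 9 4 8 7 / 9 5 2 7 8 4 1 6 3 / 8 4 7 6 1 3 5 2 9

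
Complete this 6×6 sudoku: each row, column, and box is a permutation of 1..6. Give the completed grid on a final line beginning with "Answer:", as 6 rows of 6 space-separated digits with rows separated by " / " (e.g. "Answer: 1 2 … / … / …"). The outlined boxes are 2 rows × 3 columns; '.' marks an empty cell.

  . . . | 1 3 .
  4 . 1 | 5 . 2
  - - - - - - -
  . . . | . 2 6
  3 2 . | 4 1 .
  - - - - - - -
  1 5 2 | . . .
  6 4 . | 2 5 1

Step 1. [r3c1∈{5}] only 5 remains possible at r3c1. So r3c1=5.
Step 2. [r5c6∈{3,4}] col 6 places 3 nowhere but r5c6, so r5c6=3.
Step 3. [r2c5∈{6}] r2c5 is down to just 6, so r2c5=6.
Step 4. [r1c2∈{6}] r1c2 has the single candidate 6, so r1c2=6.
Step 5. [r3c2∈{1}] r3c2 has the single candidate 1, so r3c2=1.
Step 6. [r1c3∈{5}] only 5 remains possible at r1c3. So r1c3=5.
Step 7. [r5c4∈{6}] r5c4 has the single candidate 6. So r5c4=6.
Step 8. [r2c2∈{3}] r2c2 has the single candidate 3 ⇒ r2c2=3.
Step 9. [r6c3∈{3}] r6c3 has the single candidate 3, so r6c3=3.
Step 10. [r1c1∈{2}] nothing but 2 survives at r1c1, so r1c1=2.
Step 11. [r5c5∈{4}] only 4 remains possible at r5c5, so r5c5=4.
Step 12. [r3c3∈{4}] r3c3's peers cover all but 4 ⇒ r3c3=4.
Step 13. [r4c3∈{6}] nothing but 6 survives at r4c3. So r4c3=6.
Step 14. [r1c6∈{4}] nothing but 4 survives at r1c6 ⇒ r1c6=4.
Step 15. [r3c4∈{3}] r3c4 has the single candidate 3, so r3c4=3.
Step 16. [r4c6∈{5}] only 5 remains possible at r4c6. So r4c6=5.

Answer: 2 6 5 1 3 4 / 4 3 1 5 6 2 / 5 1 4 3 2 6 / 3 2 6 4 1 5 / 1 5 2 6 4 3 / 6 4 3 2 5 1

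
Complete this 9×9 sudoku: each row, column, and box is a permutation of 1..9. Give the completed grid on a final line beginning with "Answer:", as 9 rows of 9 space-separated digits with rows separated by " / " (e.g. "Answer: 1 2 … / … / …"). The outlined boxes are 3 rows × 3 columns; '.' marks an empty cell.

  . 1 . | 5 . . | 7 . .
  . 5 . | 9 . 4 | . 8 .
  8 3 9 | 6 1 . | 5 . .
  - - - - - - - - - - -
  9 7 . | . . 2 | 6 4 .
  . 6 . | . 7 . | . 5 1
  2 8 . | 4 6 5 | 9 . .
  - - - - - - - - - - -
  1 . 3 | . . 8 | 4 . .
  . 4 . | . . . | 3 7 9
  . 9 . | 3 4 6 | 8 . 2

Step 1. [r1c6∈{3}] r1c6's peers cover all but 3 ⇒ r1c6=3.
Step 2. [r2c5∈{2}] r2c5 is down to just 2. So r2c5=2.
Step 3. [r1c3∈{2,4,6}] box 1 places 2 nowhere but r1c3, so r1c3=2.
Step 4. [r4c3∈{1,5}] r4c3 is the only open cell in row 4 admitting 5, so r4c3=5.
Step 5. [r4c9∈{3,8}] across col 9, 8 lands solely at r4c9. So r4c9=8.
Step 6. [r1c1∈{4,6}] 4 has one home in box 1: r1c1, so r1c1=4.
Step 7. [r1c9∈{6}] r1c9 has the single candidate 6 ⇒ r1c9=6.
Step 8. [r8c4∈{1,2}] row 8 places 2 nowhere but r8c4 ⇒ r8c4=2.
Step 9. [r9c1∈{5,7}] across row 9, 5 lands solely at r9c1, so r9c1=5.
Step 10. [r2c1∈{6,7}] 7 has one home in col 1: r2c1 ⇒ r2c1=7.
Step 11. [r2c3∈{6}] r2c3 is down to just 6 ⇒ r2c3=6.
Step 12. [r7c5∈{5,9}] 9 has one home in row 7: r7c5. So r7c5=9.
Step 13. [r6c8∈{3}] only 3 remains possible at r6c8 ⇒ r6c8=3.
Step 14. [r8c6∈{1}] r8c6's peers cover all but 1 ⇒ r8c6=1.
Step 15. [r5c3∈{4}] r5c3's peers cover all but 4 ⇒ r5c3=4.
Step 16. [r8c5∈{5}] r8c5 has the single candidate 5, so r8c5=5.
Step 17. [r8c3∈{8}] only 8 remains possible at r8c3. So r8c3=8.
Step 18. [r9c3∈{7}] r9c3's peers cover all but 7, so r9c3=7.
Step 19. [r3c8∈{2}] nothing but 2 survives at r3c8, so r3c8=2.
Step 20. [r5c6∈{9}] r5c6 has the single candidate 9. So r5c6=9.
Step 21. [r2c7∈{1}] r2c7 is down to just 1, so r2c7=1.
Step 22. [r4c5∈{3}] nothing but 3 survives at r4c5, so r4c5=3.
Step 23. [r4c4∈{1}] r4c4 has the single candidate 1, so r4c4=1.
Step 24. [r2c9∈{3}] r2c9's peers cover all but 3. So r2c9=3.
Step 25. [r7c8∈{6}] r7c8's peers cover all but 6, so r7c8=6.
Step 26. [r8c1∈{6}] only 6 remains possible at r8c1. So r8c1=6.
Step 27. [r5c7∈{2}] only 2 remains possible at r5c7 ⇒ r5c7=2.
Step 28. [r7c9∈{5}] r7c9's peers cover all but 5, so r7c9=5.
Step 29. [r7c2∈{2}] r7c2 is down to just 2 ⇒ r7c2=2.
Step 30. [r1c5∈{8}] only 8 remains possible at r1c5 ⇒ r1c5=8.
Step 31. [r5c1∈{3}] r5c1 has the single candidate 3. So r5c1=3.
Step 32. [r6c3∈{1}] r6c3's peers cover all but 1, so r6c3=1.
Step 33. [r9c8∈{1}] r9c8 is down to just 1 ⇒ r9c8=1.
Step 34. [r3c9∈{4}] only 4 remains possible at r3c9, so r3c9=4.
Step 35. [r1c8∈{9}] nothing but 9 survives at r1c8 ⇒ r1c8=9.
Step 36. [r5c4∈{8}] nothing but 8 survives at r5c4. So r5c4=8.
Step 37. [r7c4∈{7}] only 7 remains possible at r7c4 ⇒ r7c4=7.
Step 38. [r6c9∈{7}] r6c9's peers cover all but 7, so r6c9=7.
Step 39. [r3c6∈{7}] only 7 remains possible at r3c6 ⇒ r3c6=7.

Answer: 4 1 2 5 8 3 7 9 6 / 7 5 6 9 2 4 1 8 3 / 8 3 9 6 1 7 5 2 4 / 9 7 5 1 3 2 6 4 8 / 3 6 4 8 7 9 2 5 1 / 2 8 1 4 6 5 9 3 7 / 1 2 3 7 9 8 4 6 5 / 6 4 8 2 5 1 3 7 9 / 5 9 7 3 4 6 8 1 2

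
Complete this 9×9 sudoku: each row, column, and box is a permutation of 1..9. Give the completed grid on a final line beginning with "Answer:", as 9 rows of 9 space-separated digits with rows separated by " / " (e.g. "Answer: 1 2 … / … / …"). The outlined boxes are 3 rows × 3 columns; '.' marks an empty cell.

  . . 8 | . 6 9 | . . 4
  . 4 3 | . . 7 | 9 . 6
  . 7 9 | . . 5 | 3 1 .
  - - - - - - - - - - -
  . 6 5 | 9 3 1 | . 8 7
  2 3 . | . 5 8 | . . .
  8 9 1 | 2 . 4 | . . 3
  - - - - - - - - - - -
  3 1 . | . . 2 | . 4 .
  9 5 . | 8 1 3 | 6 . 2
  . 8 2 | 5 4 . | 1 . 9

Step 1. [r5c3∈{4,7}] 7 has one home in box 4: r5c3. So r5c3=7.
Step 2. [r7c7∈{5,7,8}] across col 7, 8 lands solely at r7c7 ⇒ r7c7=8.
Step 3. [r1c7∈{2,5,7}] across col 7, 7 lands solely at r1c7 ⇒ r1c7=7.
Step 4. [r3c5∈{2,8}] in row 3, 2 fits only at r3c5, so r3c5=2.
Step 5. [r5c4∈{6}] only 6 remains possible at r5c4, so r5c4=6.
Step 6. [r9c1∈{6,7}] in col 1, 7 fits only at r9c1 ⇒ r9c1=7.
Step 7. [r2c8∈{2,5}] 2 has one home in row 2: r2c8. So r2c8=2.
Step 8. [r2c4∈{1}] r2c4's peers cover all but 1, so r2c4=1.
Step 9. [r1c8∈{5}] r1c8 has the single candidate 5. So r1c8=5.
Step 10. [r4c1∈{4}] only 4 remains possible at r4c1, so r4c1=4.
Step 11. [r7c4∈{7}] nothing but 7 survives at r7c4. So r7c4=7.
Step 12. [r5c7∈{4}] r5c7's peers cover all but 4 ⇒ r5c7=4.
Step 13. [r2c5∈{8}] only 8 remains possible at r2c5, so r2c5=8.
Step 14. [r9c8∈{3}] nothing but 3 survives at r9c8, so r9c8=3.
Step 15. [r8c8∈{7}] nothing but 7 survives at r8c8 ⇒ r8c8=7.
Step 16. [r5c8∈{9}] nothing but 9 survives at r5c8, so r5c8=9.
Step 17. [r1c2∈{2}] r1c2's peers cover all but 2, so r1c2=2.
Step 18. [r2c1∈{5}] nothing but 5 survives at r2c1, so r2c1=5.
Step 19. [r1c4∈{3}] nothing but 3 survives at r1c4, so r1c4=3.
Step 20. [r6c7∈{5}] r6c7 is down to just 5 ⇒ r6c7=5.
Step 21. [r1c1∈{1}] r1c1 has the single candidate 1 ⇒ r1c1=1.
Step 22. [r9c6∈{6}] only 6 remains possible at r9c6. So r9c6=6.
Step 23. [r4c7∈{2}] r4c7 has the single candidate 2. So r4c7=2.
Step 24. [r3c1∈{6}] only 6 remains possible at r3c1 ⇒ r3c1=6.
Step 25. [r5c9∈{1}] nothing but 1 survives at r5c9 ⇒ r5c9=1.
Step 26. [r6c5∈{7}] r6c5 has the single candidate 7, so r6c5=7.
Step 27. [r6c8∈{6}] r6c8 has the single candidate 6, so r6c8=6.
Step 28. [r7c3∈{6}] nothing but 6 survives at r7c3 ⇒ r7c3=6.
Step 29. [r3c9∈{8}] r3c9 has the single candidate 8. So r3c9=8.
Step 30. [r8c3∈{4}] r8c3 is down to just 4 ⇒ r8c3=4.
Step 31. [r3c4∈{4}] nothing but 4 survives at r3c4, so r3c4=4.
Step 32. [r7c5∈{9}] nothing but 9 survives at r7c5, so r7c5=9.
Step 33. [r7c9∈{5}] r7c9 is down to just 5. So r7c9=5.

Answer: 1 2 8 3 6 9 7 5 4 / 5 4 3 1 8 7 9 2 6 / 6 7 9 4 2 5 3 1 8 / 4 6 5 9 3 1 2 8 7 / 2 3 7 6 5 8 4 9 1 / 8 9 1 2 7 4 5 6 3 / 3 1 6 7 9 2 8 4 5 / 9 5 4 8 1 3 6 7 2 / 7 8 2 5 4 6 1 3 9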